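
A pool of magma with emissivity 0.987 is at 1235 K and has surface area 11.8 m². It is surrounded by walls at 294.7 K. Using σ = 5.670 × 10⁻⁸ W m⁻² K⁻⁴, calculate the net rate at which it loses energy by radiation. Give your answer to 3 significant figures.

Area A = 11.8 m².
Net radiated power P_net = εσA(T⁴ − T₀⁴) = 0.987×5.670×10⁻⁸×11.8×(1235⁴ − 294.7⁴).
T⁴ − T₀⁴ = 2.32631×10¹² − 7.54259×10⁹ = 2.31877×10¹² K⁴, so P_net = 1.53×10⁶ W.

Net loss ≈ 1.53×10⁶ W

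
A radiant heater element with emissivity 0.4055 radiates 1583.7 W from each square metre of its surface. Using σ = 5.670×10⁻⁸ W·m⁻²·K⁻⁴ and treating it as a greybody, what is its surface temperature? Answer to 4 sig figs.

I = εσT⁴, so T = (I/εσ)^(1/4) = (1583.7/(0.4055×5.670×10⁻⁸))^(1/4) = 512.3 K.

T ≈ 512.3 K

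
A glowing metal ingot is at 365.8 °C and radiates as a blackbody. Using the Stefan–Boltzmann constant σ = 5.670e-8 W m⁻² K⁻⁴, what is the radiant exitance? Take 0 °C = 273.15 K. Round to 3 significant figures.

T = 365.8 °C + 273.15 = 638.95 K.
Stefan–Boltzmann: I = σT⁴ = 5.670×10⁻⁸ × (638.95)⁴ = 9.45×10³ W/m².

I ≈ 9.45×10³ W/m²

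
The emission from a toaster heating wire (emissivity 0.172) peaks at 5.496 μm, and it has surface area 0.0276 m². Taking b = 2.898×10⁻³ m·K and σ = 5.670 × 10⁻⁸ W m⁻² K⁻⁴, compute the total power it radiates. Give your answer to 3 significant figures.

P ≈ 20.8 W

Wien's law: T = b/λ_max = 2.898×10⁻³/5.496×10⁻⁶ = 527.293 K.
Area A = 0.0276 m².
Then P = εσAT⁴ = 0.172×5.670×10⁻⁸×0.0276×(527.293)⁴ = 20.8 W.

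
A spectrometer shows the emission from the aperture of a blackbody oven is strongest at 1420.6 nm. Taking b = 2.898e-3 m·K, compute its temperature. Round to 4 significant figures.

T ≈ 2040 K

Wien's law gives T = b/λ_max = (2.898×10⁻³ m·K)/(1.4206×10⁻⁶ m) = 2040 K.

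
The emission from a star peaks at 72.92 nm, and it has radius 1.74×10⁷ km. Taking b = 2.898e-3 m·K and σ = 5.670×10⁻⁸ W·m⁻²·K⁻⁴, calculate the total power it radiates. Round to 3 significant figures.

P ≈ 5.38×10³² W

Wien's law: T = b/λ_max = 2.898×10⁻³/7.292×10⁻⁸ = 39742.2 K.
Surface area A = 4πR² = 4π(1.74×10¹⁰ m)² = 3.80459×10²¹ m².
Then P = σAT⁴ = 5.670×10⁻⁸×3.80459×10²¹×(39742.2)⁴ = 5.38×10³² W.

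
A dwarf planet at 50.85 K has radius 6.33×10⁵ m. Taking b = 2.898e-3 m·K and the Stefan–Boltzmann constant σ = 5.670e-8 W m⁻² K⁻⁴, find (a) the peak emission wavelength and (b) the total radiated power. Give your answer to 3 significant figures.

(a) λ_max = b/T = 2.898×10⁻³/50.85 = 5.699×10⁻⁵ m = 57.0 μm.
Surface area A = 4πR² = 4π(6.33×10⁵ m)² = 5.03521×10¹² m².
(b) P = σAT⁴ = 5.670×10⁻⁸×5.03521×10¹²×(50.85)⁴ = 1.91×10¹² W.

λ_max ≈ 57.0 μm; P ≈ 1.91×10¹² W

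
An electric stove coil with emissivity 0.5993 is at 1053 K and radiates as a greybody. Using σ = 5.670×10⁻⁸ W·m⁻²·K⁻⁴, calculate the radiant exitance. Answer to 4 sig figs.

Stefan–Boltzmann: I = εσT⁴ = 0.5993 × 5.670×10⁻⁸ × (1053)⁴ = 4.178×10⁴ W/m².

I ≈ 4.178×10⁴ W/m²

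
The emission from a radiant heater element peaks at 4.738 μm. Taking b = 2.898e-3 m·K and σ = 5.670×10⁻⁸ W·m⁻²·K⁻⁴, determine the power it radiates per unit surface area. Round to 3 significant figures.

I ≈ 7.94×10³ W/m²

Wien's law: T = b/λ_max = 2.898×10⁻³/4.738×10⁻⁶ = 611.650 K.
Then I = σT⁴ = 5.670×10⁻⁸×(611.650)⁴ = 7.94×10³ W/m².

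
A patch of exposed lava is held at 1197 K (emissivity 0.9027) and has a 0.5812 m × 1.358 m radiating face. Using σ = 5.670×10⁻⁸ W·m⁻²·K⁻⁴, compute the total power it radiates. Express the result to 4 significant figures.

Area A = 0.5812 × 1.358 = 0.78927 m².
P = εσAT⁴ = 0.9027 × 5.670×10⁻⁸ × 0.78927 × (1197)⁴ = 8.293×10⁴ W.

P ≈ 8.293×10⁴ W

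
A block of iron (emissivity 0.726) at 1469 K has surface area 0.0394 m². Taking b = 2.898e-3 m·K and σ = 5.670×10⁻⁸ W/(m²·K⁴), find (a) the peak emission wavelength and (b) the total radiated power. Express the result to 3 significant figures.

λ_max ≈ 1.97 μm; P ≈ 7.55×10³ W

(a) λ_max = b/T = 2.898×10⁻³/1469 = 1.973×10⁻⁶ m = 1.97 μm.
Area A = 0.0394 m².
(b) P = εσAT⁴ = 0.726×5.670×10⁻⁸×0.0394×(1469)⁴ = 7.55×10³ W.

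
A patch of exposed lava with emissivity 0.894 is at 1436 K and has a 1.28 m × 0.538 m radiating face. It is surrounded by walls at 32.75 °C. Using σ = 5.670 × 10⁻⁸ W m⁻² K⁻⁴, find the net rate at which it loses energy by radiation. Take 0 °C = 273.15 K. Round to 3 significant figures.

Surroundings: T = 32.75 °C + 273.15 = 305.90 K.
Area A = 1.28 × 0.538 = 0.68864 m².
Net radiated power P_net = εσA(T⁴ − T₀⁴) = 0.894×5.670×10⁻⁸×0.68864×(1436⁴ − 305.90⁴).
T⁴ − T₀⁴ = 4.25224×10¹² − 8.75625×10⁹ = 4.24348×10¹² K⁴, so P_net = 1.48×10⁵ W.

Net loss ≈ 1.48×10⁵ W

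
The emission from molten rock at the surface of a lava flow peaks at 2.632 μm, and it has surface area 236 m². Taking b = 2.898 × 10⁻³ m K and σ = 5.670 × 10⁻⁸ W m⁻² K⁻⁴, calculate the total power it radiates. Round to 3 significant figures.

Wien's law: T = b/λ_max = 2.898×10⁻³/2.632×10⁻⁶ = 1101.06 K.
Area A = 236 m².
Then P = σAT⁴ = 5.670×10⁻⁸×236×(1101.06)⁴ = 1.97×10⁷ W.

P ≈ 1.97×10⁷ W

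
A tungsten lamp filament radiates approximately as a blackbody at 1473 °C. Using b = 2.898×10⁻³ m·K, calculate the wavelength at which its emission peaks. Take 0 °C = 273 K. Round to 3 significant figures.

T = 1473 °C + 273 = 1746 K.
Wien's displacement law: λ_max = b/T = (2.898×10⁻³ m·K)/(1746 K) = 1.660×10⁻⁶ m.
That is 1.66×10³ nm, in the infrared range.

λ_max ≈ 1.66×10³ nm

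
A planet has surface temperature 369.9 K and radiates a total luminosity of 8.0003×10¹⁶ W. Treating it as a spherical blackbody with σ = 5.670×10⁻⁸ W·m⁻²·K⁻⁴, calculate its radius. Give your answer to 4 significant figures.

R ≈ 2.449×10⁶ m

L = 4πR²σT⁴ ⇒ R = √(L/(4πσT⁴)).
σT⁴ = 1061.50 W/m², so R = √(8.0003×10¹⁶/(4π×1061.50)) = 2.449×10⁶ m.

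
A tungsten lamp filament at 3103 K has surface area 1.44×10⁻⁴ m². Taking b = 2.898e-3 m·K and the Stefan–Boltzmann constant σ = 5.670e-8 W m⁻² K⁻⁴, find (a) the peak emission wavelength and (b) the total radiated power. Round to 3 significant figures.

(a) λ_max = b/T = 2.898×10⁻³/3103 = 9.339×10⁻⁷ m = 934 nm.
Area A = 1.44×10⁻⁴ m².
(b) P = σAT⁴ = 5.670×10⁻⁸×1.44×10⁻⁴×(3103)⁴ = 757 W.

λ_max ≈ 934 nm; P ≈ 757 W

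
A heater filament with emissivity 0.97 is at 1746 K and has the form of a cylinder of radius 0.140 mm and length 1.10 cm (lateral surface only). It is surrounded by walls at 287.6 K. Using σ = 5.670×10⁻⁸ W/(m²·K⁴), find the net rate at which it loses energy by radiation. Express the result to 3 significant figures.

Lateral area A = 2πrL = 2π×1.40×10⁻⁴×0.0110 = 9.67611×10⁻⁶ m².
Net radiated power P_net = εσA(T⁴ − T₀⁴) = 0.97×5.670×10⁻⁸×9.67611×10⁻⁶×(1746⁴ − 287.6⁴).
T⁴ − T₀⁴ = 9.29345×10¹² − 6.84157×10⁹ = 9.28661×10¹² K⁴, so P_net = 4.94 W.

Net loss ≈ 4.94 W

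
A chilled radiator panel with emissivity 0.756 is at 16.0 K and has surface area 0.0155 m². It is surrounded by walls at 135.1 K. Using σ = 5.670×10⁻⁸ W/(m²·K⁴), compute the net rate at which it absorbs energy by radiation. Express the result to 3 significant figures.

Net gain ≈ 0.221 W

Area A = 0.0155 m².
Net radiated power P_net = εσA(T⁴ − T₀⁴) = 0.756×5.670×10⁻⁸×0.0155×(16.0⁴ − 135.1⁴).
T⁴ − T₀⁴ = 65536.0 − 3.33136×10⁸ = -3.33070×10⁸ K⁴, so P_net = -0.221 W — negative, meaning a net gain of 0.221 W.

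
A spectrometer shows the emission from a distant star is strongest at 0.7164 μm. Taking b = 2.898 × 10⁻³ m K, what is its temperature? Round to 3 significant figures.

T ≈ 4.05×10³ K

Wien's law gives T = b/λ_max = (2.898×10⁻³ m·K)/(7.164×10⁻⁷ m) = 4.05×10³ K.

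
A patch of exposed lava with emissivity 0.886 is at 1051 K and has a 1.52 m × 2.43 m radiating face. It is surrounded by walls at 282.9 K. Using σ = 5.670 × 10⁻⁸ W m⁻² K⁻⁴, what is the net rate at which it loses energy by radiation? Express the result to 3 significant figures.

Area A = 1.52 × 2.43 = 3.6936 m².
Net radiated power P_net = εσA(T⁴ − T₀⁴) = 0.886×5.670×10⁻⁸×3.6936×(1051⁴ − 282.9⁴).
T⁴ − T₀⁴ = 1.22014×10¹² − 6.40519×10⁹ = 1.21373×10¹² K⁴, so P_net = 2.25×10⁵ W.

Net loss ≈ 2.25×10⁵ W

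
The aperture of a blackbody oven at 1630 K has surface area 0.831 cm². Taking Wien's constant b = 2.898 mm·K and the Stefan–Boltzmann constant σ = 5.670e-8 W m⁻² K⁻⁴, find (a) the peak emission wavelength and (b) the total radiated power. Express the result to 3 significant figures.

λ_max ≈ 1.78×10³ nm; P ≈ 33.3 W

(a) λ_max = b/T = 2.898×10⁻³/1630 = 1.778×10⁻⁶ m = 1.78×10³ nm.
Area A = 0.831 cm² = 8.31×10⁻⁵ m².
(b) P = σAT⁴ = 5.670×10⁻⁸×8.31×10⁻⁵×(1630)⁴ = 33.3 W.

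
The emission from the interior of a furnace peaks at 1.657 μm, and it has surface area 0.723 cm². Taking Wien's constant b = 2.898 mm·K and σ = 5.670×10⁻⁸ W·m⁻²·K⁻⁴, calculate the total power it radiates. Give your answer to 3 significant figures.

P ≈ 38.4 W

Wien's law: T = b/λ_max = 2.898×10⁻³/1.657×10⁻⁶ = 1748.94 K.
Area A = 0.723 cm² = 7.23×10⁻⁵ m².
Then P = σAT⁴ = 5.670×10⁻⁸×7.23×10⁻⁵×(1748.94)⁴ = 38.4 W.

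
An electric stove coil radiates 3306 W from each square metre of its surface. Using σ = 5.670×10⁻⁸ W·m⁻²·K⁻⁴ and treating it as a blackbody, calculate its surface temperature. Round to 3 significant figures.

I = σT⁴, so T = (I/σ)^(1/4) = (3306/(5.670×10⁻⁸))^(1/4) = 491 K.

T ≈ 491 K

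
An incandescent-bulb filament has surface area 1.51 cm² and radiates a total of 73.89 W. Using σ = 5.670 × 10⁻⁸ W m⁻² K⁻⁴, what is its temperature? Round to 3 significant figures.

Area A = 1.51 cm² = 1.51×10⁻⁴ m².
P = σAT⁴ ⇒ T = (P/(σA))^(1/4) = (73.89/(5.670×10⁻⁸×1.51×10⁻⁴))^(1/4) = 1.71×10³ K.

T ≈ 1.71×10³ K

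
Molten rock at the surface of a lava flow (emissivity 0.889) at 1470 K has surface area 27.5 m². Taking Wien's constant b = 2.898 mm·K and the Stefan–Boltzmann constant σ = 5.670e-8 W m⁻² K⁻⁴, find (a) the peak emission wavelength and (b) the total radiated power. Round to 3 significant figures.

λ_max ≈ 1.97 μm; P ≈ 6.47×10⁶ W

(a) λ_max = b/T = 2.898×10⁻³/1470 = 1.971×10⁻⁶ m = 1.97 μm.
Area A = 27.5 m².
(b) P = εσAT⁴ = 0.889×5.670×10⁻⁸×27.5×(1470)⁴ = 6.47×10⁶ W.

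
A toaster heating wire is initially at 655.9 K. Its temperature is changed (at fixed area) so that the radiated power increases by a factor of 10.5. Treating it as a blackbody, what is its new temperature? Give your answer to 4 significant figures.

T₂ ≈ 1181 K

P ∝ T⁴, so T₂/T₁ = (P₂/P₁)^(1/4) = (10.5)^(1/4) = 1.80010.
T₂ = 655.9 × 1.80010 = 1181 K.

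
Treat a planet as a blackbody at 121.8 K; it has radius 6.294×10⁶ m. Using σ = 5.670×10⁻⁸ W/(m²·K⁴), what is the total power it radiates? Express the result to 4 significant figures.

Surface area A = 4πR² = 4π(6.294×10⁶ m)² = 4.97810×10¹⁴ m².
P = σAT⁴ = 5.670×10⁻⁸ × 4.97810×10¹⁴ × (121.8)⁴ = 6.212×10¹⁵ W.

P ≈ 6.212×10¹⁵ W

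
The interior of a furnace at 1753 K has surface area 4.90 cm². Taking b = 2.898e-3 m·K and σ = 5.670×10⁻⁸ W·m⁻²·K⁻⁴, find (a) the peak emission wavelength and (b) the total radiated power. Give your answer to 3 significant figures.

λ_max ≈ 1.65 μm; P ≈ 262 W

(a) λ_max = b/T = 2.898×10⁻³/1753 = 1.653×10⁻⁶ m = 1.65 μm.
Area A = 4.90 cm² = 4.90×10⁻⁴ m².
(b) P = σAT⁴ = 5.670×10⁻⁸×4.90×10⁻⁴×(1753)⁴ = 262 W.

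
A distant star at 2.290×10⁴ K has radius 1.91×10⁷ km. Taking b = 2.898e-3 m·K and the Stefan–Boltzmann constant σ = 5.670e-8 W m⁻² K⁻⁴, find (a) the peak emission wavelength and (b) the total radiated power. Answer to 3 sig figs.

λ_max ≈ 127 nm; P ≈ 7.15×10³¹ W

(a) λ_max = b/T = 2.898×10⁻³/2.290×10⁴ = 1.266×10⁻⁷ m = 127 nm.
Surface area A = 4πR² = 4π(1.91×10¹⁰ m)² = 4.58434×10²¹ m².
(b) P = σAT⁴ = 5.670×10⁻⁸×4.58434×10²¹×(2.290×10⁴)⁴ = 7.15×10³¹ W.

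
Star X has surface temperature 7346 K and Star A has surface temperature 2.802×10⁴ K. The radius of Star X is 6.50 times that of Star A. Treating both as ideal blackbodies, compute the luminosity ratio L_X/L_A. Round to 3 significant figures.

L_X/L_A ≈ 0.200

L ∝ R²T⁴, so L_X/L_A = (R_X/R_A)²(T_X/T_A)⁴ = (6.50)² × (7346/2.802×10⁴)⁴ = 42.25 × 4.72423×10⁻³ = 0.200.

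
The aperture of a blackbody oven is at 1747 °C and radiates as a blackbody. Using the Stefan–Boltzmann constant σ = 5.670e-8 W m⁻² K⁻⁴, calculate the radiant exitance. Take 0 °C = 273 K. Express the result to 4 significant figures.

I ≈ 9.440×10⁵ W/m²

T = 1747 °C + 273 = 2020 K.
Stefan–Boltzmann: I = σT⁴ = 5.670×10⁻⁸ × (2020)⁴ = 9.440×10⁵ W/m².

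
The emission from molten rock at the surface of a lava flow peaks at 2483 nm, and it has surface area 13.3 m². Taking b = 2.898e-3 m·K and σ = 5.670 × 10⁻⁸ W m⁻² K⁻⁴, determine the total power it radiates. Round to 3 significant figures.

Wien's law: T = b/λ_max = 2.898×10⁻³/2.483×10⁻⁶ = 1167.14 K.
Area A = 13.3 m².
Then P = σAT⁴ = 5.670×10⁻⁸×13.3×(1167.14)⁴ = 1.40×10⁶ W.

P ≈ 1.40×10⁶ W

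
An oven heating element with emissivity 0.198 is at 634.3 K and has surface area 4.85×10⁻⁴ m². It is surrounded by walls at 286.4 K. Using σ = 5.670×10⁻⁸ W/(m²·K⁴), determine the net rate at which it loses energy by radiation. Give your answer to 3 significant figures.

Net loss ≈ 0.845 W

Area A = 4.85×10⁻⁴ m².
Net radiated power P_net = εσA(T⁴ − T₀⁴) = 0.198×5.670×10⁻⁸×4.85×10⁻⁴×(634.3⁴ − 286.4⁴).
T⁴ − T₀⁴ = 1.61875×10¹¹ − 6.72809×10⁹ = 1.55147×10¹¹ K⁴, so P_net = 0.845 W.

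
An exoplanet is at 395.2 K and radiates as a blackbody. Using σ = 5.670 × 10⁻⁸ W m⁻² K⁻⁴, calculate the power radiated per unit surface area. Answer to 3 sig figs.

Stefan–Boltzmann: I = σT⁴ = 5.670×10⁻⁸ × (395.2)⁴ = 1.38×10³ W/m².

I ≈ 1.38×10³ W/m²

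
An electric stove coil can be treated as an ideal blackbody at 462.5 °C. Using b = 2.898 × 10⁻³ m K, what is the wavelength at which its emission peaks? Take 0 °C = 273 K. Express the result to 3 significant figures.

T = 462.5 °C + 273 = 735.5 K.
Wien's displacement law: λ_max = b/T = (2.898×10⁻³ m·K)/(735.5 K) = 3.940×10⁻⁶ m.
That is 3.94 μm, in the infrared range.

λ_max ≈ 3.94 μm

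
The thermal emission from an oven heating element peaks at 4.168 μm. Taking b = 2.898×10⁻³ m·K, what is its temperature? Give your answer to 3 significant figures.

T ≈ 695 K

Wien's law gives T = b/λ_max = (2.898×10⁻³ m·K)/(4.168×10⁻⁶ m) = 695 K.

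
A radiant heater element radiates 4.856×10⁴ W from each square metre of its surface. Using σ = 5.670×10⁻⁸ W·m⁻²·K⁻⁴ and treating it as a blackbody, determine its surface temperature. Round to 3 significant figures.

T ≈ 962 K

I = σT⁴, so T = (I/σ)^(1/4) = (4.856×10⁴/(5.670×10⁻⁸))^(1/4) = 962 K.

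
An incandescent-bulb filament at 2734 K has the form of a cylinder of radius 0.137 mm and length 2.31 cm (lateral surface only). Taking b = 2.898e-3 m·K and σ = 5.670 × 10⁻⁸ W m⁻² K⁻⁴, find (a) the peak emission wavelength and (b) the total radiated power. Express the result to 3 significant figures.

(a) λ_max = b/T = 2.898×10⁻³/2734 = 1.060×10⁻⁶ m = 1.06 μm.
Lateral area A = 2πrL = 2π×1.37×10⁻⁴×0.0231 = 1.98844×10⁻⁵ m².
(b) P = σAT⁴ = 5.670×10⁻⁸×1.98844×10⁻⁵×(2734)⁴ = 63.0 W.

λ_max ≈ 1.06 μm; P ≈ 63.0 W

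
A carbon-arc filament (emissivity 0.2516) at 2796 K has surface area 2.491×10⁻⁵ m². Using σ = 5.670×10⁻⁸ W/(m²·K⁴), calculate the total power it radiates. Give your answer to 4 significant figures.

P ≈ 21.72 W

Area A = 2.491×10⁻⁵ m².
P = εσAT⁴ = 0.2516 × 5.670×10⁻⁸ × 2.491×10⁻⁵ × (2796)⁴ = 21.72 W.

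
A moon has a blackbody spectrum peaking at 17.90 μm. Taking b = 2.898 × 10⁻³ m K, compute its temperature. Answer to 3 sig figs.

Wien's law gives T = b/λ_max = (2.898×10⁻³ m·K)/(1.790×10⁻⁵ m) = 162 K.

T ≈ 162 K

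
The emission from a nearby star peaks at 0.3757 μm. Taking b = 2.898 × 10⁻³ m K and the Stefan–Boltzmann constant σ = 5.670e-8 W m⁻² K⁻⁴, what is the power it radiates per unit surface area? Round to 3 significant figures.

I ≈ 2.01×10⁸ W/m²

Wien's law: T = b/λ_max = 2.898×10⁻³/3.757×10⁻⁷ = 7713.60 K.
Then I = σT⁴ = 5.670×10⁻⁸×(7713.60)⁴ = 2.01×10⁸ W/m².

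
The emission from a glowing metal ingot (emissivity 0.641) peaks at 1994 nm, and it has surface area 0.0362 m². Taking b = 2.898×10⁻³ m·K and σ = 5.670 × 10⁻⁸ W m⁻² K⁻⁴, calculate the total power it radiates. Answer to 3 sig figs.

P ≈ 5.87×10³ W

Wien's law: T = b/λ_max = 2.898×10⁻³/1.994×10⁻⁶ = 1453.36 K.
Area A = 0.0362 m².
Then P = εσAT⁴ = 0.641×5.670×10⁻⁸×0.0362×(1453.36)⁴ = 5.87×10³ W.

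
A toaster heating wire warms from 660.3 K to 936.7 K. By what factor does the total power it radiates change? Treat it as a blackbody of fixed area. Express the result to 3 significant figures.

P ∝ T⁴, so P₂/P₁ = (T₂/T₁)⁴ = (936.7/660.3)⁴ = (1.41860)⁴ = 4.05.

P₂/P₁ ≈ 4.05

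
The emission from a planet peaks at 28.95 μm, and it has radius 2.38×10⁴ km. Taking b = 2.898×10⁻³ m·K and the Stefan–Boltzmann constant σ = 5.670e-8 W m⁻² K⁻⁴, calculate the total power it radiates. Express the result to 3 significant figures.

Wien's law: T = b/λ_max = 2.898×10⁻³/2.895×10⁻⁵ = 100.104 K.
Surface area A = 4πR² = 4π(2.38×10⁷ m)² = 7.11809×10¹⁵ m².
Then P = σAT⁴ = 5.670×10⁻⁸×7.11809×10¹⁵×(100.104)⁴ = 4.05×10¹⁶ W.

P ≈ 4.05×10¹⁶ W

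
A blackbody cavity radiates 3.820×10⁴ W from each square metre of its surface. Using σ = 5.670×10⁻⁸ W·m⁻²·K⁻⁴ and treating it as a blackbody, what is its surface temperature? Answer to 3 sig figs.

T ≈ 906 K

I = σT⁴, so T = (I/σ)^(1/4) = (3.820×10⁴/(5.670×10⁻⁸))^(1/4) = 906 K.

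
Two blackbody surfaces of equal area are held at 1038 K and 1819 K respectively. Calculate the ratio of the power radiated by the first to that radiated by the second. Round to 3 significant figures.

P₁/P₂ ≈ 0.106

With equal areas, P₁/P₂ = (T₁/T₂)⁴ = (1038/1819)⁴ = 0.106.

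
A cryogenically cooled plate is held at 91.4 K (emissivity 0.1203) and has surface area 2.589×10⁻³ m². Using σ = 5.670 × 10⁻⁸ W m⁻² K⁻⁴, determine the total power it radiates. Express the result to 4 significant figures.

Area A = 2.589×10⁻³ m².
P = εσAT⁴ = 0.1203 × 5.670×10⁻⁸ × 2.589×10⁻³ × (91.4)⁴ = 1.232×10⁻³ W.

P ≈ 1.232×10⁻³ W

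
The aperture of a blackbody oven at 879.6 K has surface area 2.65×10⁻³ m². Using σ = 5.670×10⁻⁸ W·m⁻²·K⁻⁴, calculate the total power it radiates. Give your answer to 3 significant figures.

P ≈ 89.9 W

Area A = 2.65×10⁻³ m².
P = σAT⁴ = 5.670×10⁻⁸ × 2.65×10⁻³ × (879.6)⁴ = 89.9 W.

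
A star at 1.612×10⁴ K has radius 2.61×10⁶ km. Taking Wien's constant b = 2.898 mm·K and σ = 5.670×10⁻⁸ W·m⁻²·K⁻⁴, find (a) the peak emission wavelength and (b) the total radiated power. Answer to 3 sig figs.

(a) λ_max = b/T = 2.898×10⁻³/1.612×10⁴ = 1.798×10⁻⁷ m = 180 nm.
Surface area A = 4πR² = 4π(2.61×10⁹ m)² = 8.56034×10¹⁹ m².
(b) P = σAT⁴ = 5.670×10⁻⁸×8.56034×10¹⁹×(1.612×10⁴)⁴ = 3.28×10²⁹ W.

λ_max ≈ 180 nm; P ≈ 3.28×10²⁹ W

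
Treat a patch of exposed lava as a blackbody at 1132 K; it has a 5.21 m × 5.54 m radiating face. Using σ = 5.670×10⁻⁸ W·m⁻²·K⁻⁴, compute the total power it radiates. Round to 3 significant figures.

Area A = 5.21 × 5.54 = 28.8634 m².
P = σAT⁴ = 5.670×10⁻⁸ × 28.8634 × (1132)⁴ = 2.69×10⁶ W.

P ≈ 2.69×10⁶ W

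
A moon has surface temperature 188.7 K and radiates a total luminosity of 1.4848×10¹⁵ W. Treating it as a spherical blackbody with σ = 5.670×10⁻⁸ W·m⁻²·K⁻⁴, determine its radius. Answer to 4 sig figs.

R ≈ 1.282×10⁶ m

L = 4πR²σT⁴ ⇒ R = √(L/(4πσT⁴)).
σT⁴ = 71.8904 W/m², so R = √(1.4848×10¹⁵/(4π×71.8904)) = 1.282×10⁶ m.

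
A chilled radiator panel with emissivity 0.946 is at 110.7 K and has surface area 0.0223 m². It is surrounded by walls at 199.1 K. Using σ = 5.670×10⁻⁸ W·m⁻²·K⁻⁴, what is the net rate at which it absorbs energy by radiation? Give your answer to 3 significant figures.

Net gain ≈ 1.70 W

Area A = 0.0223 m².
Net radiated power P_net = εσA(T⁴ − T₀⁴) = 0.946×5.670×10⁻⁸×0.0223×(110.7⁴ − 199.1⁴).
T⁴ − T₀⁴ = 1.50173×10⁸ − 1.57139×10⁹ = -1.42122×10⁹ K⁴, so P_net = -1.70 W — negative, meaning a net gain of 1.70 W.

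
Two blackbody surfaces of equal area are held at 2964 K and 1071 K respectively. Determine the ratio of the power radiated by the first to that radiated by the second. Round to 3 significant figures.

P₁/P₂ ≈ 58.7

With equal areas, P₁/P₂ = (T₁/T₂)⁴ = (2964/1071)⁴ = 58.7.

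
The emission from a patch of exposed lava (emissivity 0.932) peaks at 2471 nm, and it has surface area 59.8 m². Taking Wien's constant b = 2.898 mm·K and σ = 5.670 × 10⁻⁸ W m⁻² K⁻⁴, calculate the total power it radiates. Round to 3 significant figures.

Wien's law: T = b/λ_max = 2.898×10⁻³/2.471×10⁻⁶ = 1172.80 K.
Area A = 59.8 m².
Then P = εσAT⁴ = 0.932×5.670×10⁻⁸×59.8×(1172.80)⁴ = 5.98×10⁶ W.

P ≈ 5.98×10⁶ W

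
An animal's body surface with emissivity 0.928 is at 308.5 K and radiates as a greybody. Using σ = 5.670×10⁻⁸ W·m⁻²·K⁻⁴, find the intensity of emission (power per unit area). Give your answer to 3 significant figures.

I ≈ 477 W/m²

Stefan–Boltzmann: I = εσT⁴ = 0.928 × 5.670×10⁻⁸ × (308.5)⁴ = 477 W/m².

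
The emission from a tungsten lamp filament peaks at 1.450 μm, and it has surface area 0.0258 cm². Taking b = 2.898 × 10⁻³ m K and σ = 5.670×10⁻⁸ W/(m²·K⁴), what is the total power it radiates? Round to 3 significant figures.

P ≈ 2.33 W

Wien's law: T = b/λ_max = 2.898×10⁻³/1.450×10⁻⁶ = 1998.62 K.
Area A = 0.0258 cm² = 2.58×10⁻⁶ m².
Then P = σAT⁴ = 5.670×10⁻⁸×2.58×10⁻⁶×(1998.62)⁴ = 2.33 W.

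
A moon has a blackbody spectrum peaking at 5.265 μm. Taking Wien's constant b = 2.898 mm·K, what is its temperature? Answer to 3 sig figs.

T ≈ 550 K

Wien's law gives T = b/λ_max = (2.898×10⁻³ m·K)/(5.265×10⁻⁶ m) = 550 K.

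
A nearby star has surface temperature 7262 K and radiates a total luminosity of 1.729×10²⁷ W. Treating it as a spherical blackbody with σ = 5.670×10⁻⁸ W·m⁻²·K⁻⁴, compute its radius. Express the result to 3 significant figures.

R ≈ 9.34×10⁸ m

L = 4πR²σT⁴ ⇒ R = √(L/(4πσT⁴)).
σT⁴ = 1.57691×10⁸ W/m², so R = √(1.729×10²⁷/(4π×1.57691×10⁸)) = 9.34×10⁸ m.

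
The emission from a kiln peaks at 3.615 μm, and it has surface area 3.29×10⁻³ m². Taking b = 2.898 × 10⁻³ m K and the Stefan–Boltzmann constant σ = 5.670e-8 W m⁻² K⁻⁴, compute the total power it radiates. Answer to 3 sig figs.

P ≈ 77.0 W

Wien's law: T = b/λ_max = 2.898×10⁻³/3.615×10⁻⁶ = 801.660 K.
Area A = 3.29×10⁻³ m².
Then P = σAT⁴ = 5.670×10⁻⁸×3.29×10⁻³×(801.660)⁴ = 77.0 W.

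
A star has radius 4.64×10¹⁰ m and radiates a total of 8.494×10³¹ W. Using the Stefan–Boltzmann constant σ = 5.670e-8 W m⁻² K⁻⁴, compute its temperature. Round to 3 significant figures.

T ≈ 1.53×10⁴ K

Surface area A = 4πR² = 4π(4.64×10¹⁰ m)² = 2.70549×10²² m².
P = σAT⁴ ⇒ T = (P/(σA))^(1/4) = (8.494×10³¹/(5.670×10⁻⁸×2.70549×10²²))^(1/4) = 1.53×10⁴ K.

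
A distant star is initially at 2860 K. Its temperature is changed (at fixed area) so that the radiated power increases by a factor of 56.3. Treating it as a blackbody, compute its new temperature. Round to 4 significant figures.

P ∝ T⁴, so T₂/T₁ = (P₂/P₁)^(1/4) = (56.3)^(1/4) = 2.73922.
T₂ = 2860 × 2.73922 = 7834 K.

T₂ ≈ 7834 K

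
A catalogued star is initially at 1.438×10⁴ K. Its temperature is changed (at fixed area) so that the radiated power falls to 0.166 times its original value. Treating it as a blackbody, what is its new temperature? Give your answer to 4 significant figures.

P ∝ T⁴, so T₂/T₁ = (P₂/P₁)^(1/4) = (0.166)^(1/4) = 0.638303.
T₂ = 1.438×10⁴ × 0.638303 = 9179 K.

T₂ ≈ 9179 K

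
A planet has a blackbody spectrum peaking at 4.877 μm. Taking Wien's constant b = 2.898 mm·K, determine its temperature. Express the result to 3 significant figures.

Wien's law gives T = b/λ_max = (2.898×10⁻³ m·K)/(4.877×10⁻⁶ m) = 594 K.

T ≈ 594 K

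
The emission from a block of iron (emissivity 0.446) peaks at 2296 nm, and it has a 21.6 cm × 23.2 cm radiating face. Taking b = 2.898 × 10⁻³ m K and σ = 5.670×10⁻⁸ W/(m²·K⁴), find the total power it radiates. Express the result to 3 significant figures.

P ≈ 3.22×10³ W

Wien's law: T = b/λ_max = 2.898×10⁻³/2.296×10⁻⁶ = 1262.20 K.
Area A = 0.216 × 0.232 = 0.050112 m².
Then P = εσAT⁴ = 0.446×5.670×10⁻⁸×0.050112×(1262.20)⁴ = 3.22×10³ W.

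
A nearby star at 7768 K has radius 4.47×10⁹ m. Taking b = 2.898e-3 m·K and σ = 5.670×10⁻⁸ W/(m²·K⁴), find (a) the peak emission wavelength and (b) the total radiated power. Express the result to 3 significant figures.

(a) λ_max = b/T = 2.898×10⁻³/7768 = 3.731×10⁻⁷ m = 0.373 μm.
Surface area A = 4πR² = 4π(4.47×10⁹ m)² = 2.51087×10²⁰ m².
(b) P = σAT⁴ = 5.670×10⁻⁸×2.51087×10²⁰×(7768)⁴ = 5.18×10²⁸ W.

λ_max ≈ 0.373 μm; P ≈ 5.18×10²⁸ W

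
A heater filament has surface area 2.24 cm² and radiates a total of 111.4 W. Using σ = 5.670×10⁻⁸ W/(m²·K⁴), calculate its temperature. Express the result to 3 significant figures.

T ≈ 1.72×10³ K

Area A = 2.24 cm² = 2.24×10⁻⁴ m².
P = σAT⁴ ⇒ T = (P/(σA))^(1/4) = (111.4/(5.670×10⁻⁸×2.24×10⁻⁴))^(1/4) = 1.72×10³ K.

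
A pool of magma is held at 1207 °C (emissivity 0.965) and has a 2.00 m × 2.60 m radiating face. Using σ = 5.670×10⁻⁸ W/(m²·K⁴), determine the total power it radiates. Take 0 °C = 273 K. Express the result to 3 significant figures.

T = 1207 °C + 273 = 1480 K.
Area A = 2.00 × 2.60 = 5.2 m².
P = εσAT⁴ = 0.965 × 5.670×10⁻⁸ × 5.2 × (1480)⁴ = 1.37×10⁶ W.

P ≈ 1.37×10⁶ W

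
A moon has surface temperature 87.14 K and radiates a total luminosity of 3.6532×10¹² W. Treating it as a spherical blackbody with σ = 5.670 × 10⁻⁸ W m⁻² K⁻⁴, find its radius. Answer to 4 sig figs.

L = 4πR²σT⁴ ⇒ R = √(L/(4πσT⁴)).
σT⁴ = 3.26929 W/m², so R = √(3.6532×10¹²/(4π×3.26929)) = 2.982×10⁵ m.

R ≈ 2.982×10⁵ m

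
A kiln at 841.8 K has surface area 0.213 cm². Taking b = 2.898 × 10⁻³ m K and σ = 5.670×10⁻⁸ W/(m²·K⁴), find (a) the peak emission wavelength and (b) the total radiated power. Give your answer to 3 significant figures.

(a) λ_max = b/T = 2.898×10⁻³/841.8 = 3.443×10⁻⁶ m = 3.44 μm.
Area A = 0.213 cm² = 2.13×10⁻⁵ m².
(b) P = σAT⁴ = 5.670×10⁻⁸×2.13×10⁻⁵×(841.8)⁴ = 0.606 W.

λ_max ≈ 3.44 μm; P ≈ 0.606 W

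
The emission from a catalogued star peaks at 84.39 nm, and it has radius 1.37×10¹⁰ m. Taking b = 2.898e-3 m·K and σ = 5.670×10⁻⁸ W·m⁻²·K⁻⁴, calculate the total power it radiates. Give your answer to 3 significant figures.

P ≈ 1.86×10³² W

Wien's law: T = b/λ_max = 2.898×10⁻³/8.439×10⁻⁸ = 34340.6 K.
Surface area A = 4πR² = 4π(1.37×10¹⁰ m)² = 2.35858×10²¹ m².
Then P = σAT⁴ = 5.670×10⁻⁸×2.35858×10²¹×(34340.6)⁴ = 1.86×10³² W.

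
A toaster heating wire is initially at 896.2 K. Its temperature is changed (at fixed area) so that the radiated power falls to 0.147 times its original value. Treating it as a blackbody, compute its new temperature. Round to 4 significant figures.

P ∝ T⁴, so T₂/T₁ = (P₂/P₁)^(1/4) = (0.147)^(1/4) = 0.619198.
T₂ = 896.2 × 0.619198 = 554.9 K.

T₂ ≈ 554.9 K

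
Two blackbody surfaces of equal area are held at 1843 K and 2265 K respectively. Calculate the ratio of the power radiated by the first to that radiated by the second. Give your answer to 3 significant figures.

P₁/P₂ ≈ 0.438

With equal areas, P₁/P₂ = (T₁/T₂)⁴ = (1843/2265)⁴ = 0.438.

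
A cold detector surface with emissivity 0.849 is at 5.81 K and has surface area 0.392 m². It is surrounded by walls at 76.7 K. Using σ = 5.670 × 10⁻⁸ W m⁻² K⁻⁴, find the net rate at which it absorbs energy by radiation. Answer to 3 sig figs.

Net gain ≈ 0.653 W

Area A = 0.392 m².
Net radiated power P_net = εσA(T⁴ − T₀⁴) = 0.849×5.670×10⁻⁸×0.392×(5.81⁴ − 76.7⁴).
T⁴ − T₀⁴ = 1139.47 − 3.46084×10⁷ = -3.46073×10⁷ K⁴, so P_net = -0.653 W — negative, meaning a net gain of 0.653 W.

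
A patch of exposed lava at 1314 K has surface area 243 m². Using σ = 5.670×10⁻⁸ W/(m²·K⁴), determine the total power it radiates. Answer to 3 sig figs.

P ≈ 4.11×10⁷ W

Area A = 243 m².
P = σAT⁴ = 5.670×10⁻⁸ × 243 × (1314)⁴ = 4.11×10⁷ W.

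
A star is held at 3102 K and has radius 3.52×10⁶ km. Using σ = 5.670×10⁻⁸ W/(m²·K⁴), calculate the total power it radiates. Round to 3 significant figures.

P ≈ 8.17×10²⁶ W

Surface area A = 4πR² = 4π(3.52×10⁹ m)² = 1.55702×10²⁰ m².
P = σAT⁴ = 5.670×10⁻⁸ × 1.55702×10²⁰ × (3102)⁴ = 8.17×10²⁶ W.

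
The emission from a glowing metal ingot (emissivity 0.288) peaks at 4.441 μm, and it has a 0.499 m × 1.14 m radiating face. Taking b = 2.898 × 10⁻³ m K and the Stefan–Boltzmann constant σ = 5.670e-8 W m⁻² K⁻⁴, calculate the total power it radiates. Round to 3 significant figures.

Wien's law: T = b/λ_max = 2.898×10⁻³/4.441×10⁻⁶ = 652.556 K.
Area A = 0.499 × 1.14 = 0.56886 m².
Then P = εσAT⁴ = 0.288×5.670×10⁻⁸×0.56886×(652.556)⁴ = 1.68×10³ W.

P ≈ 1.68×10³ W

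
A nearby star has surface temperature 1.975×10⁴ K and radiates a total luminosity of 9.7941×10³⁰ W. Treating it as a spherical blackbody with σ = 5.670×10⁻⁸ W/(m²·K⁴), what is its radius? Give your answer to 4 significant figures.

R ≈ 9.505×10⁹ m

L = 4πR²σT⁴ ⇒ R = √(L/(4πσT⁴)).
σT⁴ = 8.62683×10⁹ W/m², so R = √(9.7941×10³⁰/(4π×8.62683×10⁹)) = 9.505×10⁹ m.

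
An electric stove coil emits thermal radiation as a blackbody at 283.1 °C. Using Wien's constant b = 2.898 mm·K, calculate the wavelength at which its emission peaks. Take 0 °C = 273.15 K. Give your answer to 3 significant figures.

λ_max ≈ 5.21 μm

T = 283.1 °C + 273.15 = 556.25 K.
Wien's displacement law: λ_max = b/T = (2.898×10⁻³ m·K)/(556.25 K) = 5.210×10⁻⁶ m.
That is 5.21 μm, in the infrared range.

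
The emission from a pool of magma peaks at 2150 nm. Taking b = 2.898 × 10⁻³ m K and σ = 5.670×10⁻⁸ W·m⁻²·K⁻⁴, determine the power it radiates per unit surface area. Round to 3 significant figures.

I ≈ 1.87×10⁵ W/m²

Wien's law: T = b/λ_max = 2.898×10⁻³/2.150×10⁻⁶ = 1347.91 K.
Then I = σT⁴ = 5.670×10⁻⁸×(1347.91)⁴ = 1.87×10⁵ W/m².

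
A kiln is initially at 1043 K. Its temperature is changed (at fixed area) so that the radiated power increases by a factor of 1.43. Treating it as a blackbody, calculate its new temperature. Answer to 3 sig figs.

T₂ ≈ 1.14×10³ K

P ∝ T⁴, so T₂/T₁ = (P₂/P₁)^(1/4) = (1.43)^(1/4) = 1.09354.
T₂ = 1043 × 1.09354 = 1.14×10³ K.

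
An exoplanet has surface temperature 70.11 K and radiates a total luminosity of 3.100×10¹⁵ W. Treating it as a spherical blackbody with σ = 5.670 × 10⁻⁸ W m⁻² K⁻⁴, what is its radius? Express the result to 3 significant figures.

R ≈ 1.34×10⁷ m

L = 4πR²σT⁴ ⇒ R = √(L/(4πσT⁴)).
σT⁴ = 1.36994 W/m², so R = √(3.100×10¹⁵/(4π×1.36994)) = 1.34×10⁷ m.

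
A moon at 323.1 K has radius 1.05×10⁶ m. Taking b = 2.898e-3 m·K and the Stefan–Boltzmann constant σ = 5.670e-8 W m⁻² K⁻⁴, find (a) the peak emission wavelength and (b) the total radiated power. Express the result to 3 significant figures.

(a) λ_max = b/T = 2.898×10⁻³/323.1 = 8.969×10⁻⁶ m = 8.97 μm.
Surface area A = 4πR² = 4π(1.05×10⁶ m)² = 1.38544×10¹³ m².
(b) P = σAT⁴ = 5.670×10⁻⁸×1.38544×10¹³×(323.1)⁴ = 8.56×10¹⁵ W.

λ_max ≈ 8.97 μm; P ≈ 8.56×10¹⁵ W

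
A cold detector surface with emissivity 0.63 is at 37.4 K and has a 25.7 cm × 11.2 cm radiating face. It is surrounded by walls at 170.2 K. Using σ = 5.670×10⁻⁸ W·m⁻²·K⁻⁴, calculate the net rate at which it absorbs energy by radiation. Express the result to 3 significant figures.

Net gain ≈ 0.861 W

Area A = 0.257 × 0.112 = 0.028784 m².
Net radiated power P_net = εσA(T⁴ − T₀⁴) = 0.63×5.670×10⁻⁸×0.028784×(37.4⁴ − 170.2⁴).
T⁴ − T₀⁴ = 1.95653×10⁶ − 8.39147×10⁸ = -8.37190×10⁸ K⁴, so P_net = -0.861 W — negative, meaning a net gain of 0.861 W.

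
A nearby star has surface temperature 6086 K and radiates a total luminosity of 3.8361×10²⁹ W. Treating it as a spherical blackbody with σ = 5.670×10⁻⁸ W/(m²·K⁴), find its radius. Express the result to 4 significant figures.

R ≈ 1.981×10¹⁰ m

L = 4πR²σT⁴ ⇒ R = √(L/(4πσT⁴)).
σT⁴ = 7.77877×10⁷ W/m², so R = √(3.8361×10²⁹/(4π×7.77877×10⁷)) = 1.981×10¹⁰ m.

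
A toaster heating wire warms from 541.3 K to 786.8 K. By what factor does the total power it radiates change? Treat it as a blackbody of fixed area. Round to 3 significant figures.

P ∝ T⁴, so P₂/P₁ = (T₂/T₁)⁴ = (786.8/541.3)⁴ = (1.45354)⁴ = 4.46.

P₂/P₁ ≈ 4.46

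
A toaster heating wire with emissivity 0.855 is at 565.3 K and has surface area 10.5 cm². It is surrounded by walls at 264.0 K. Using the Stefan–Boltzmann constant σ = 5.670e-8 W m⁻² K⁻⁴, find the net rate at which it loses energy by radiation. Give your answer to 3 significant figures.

Area A = 10.5 cm² = 1.05×10⁻³ m².
Net radiated power P_net = εσA(T⁴ − T₀⁴) = 0.855×5.670×10⁻⁸×1.05×10⁻³×(565.3⁴ − 264.0⁴).
T⁴ − T₀⁴ = 1.02121×10¹¹ − 4.85753×10⁹ = 9.72635×10¹⁰ K⁴, so P_net = 4.95 W.

Net loss ≈ 4.95 W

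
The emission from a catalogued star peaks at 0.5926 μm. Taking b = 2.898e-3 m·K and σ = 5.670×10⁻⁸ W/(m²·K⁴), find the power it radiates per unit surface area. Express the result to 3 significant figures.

I ≈ 3.24×10⁷ W/m²

Wien's law: T = b/λ_max = 2.898×10⁻³/5.926×10⁻⁷ = 4890.31 K.
Then I = σT⁴ = 5.670×10⁻⁸×(4890.31)⁴ = 3.24×10⁷ W/m².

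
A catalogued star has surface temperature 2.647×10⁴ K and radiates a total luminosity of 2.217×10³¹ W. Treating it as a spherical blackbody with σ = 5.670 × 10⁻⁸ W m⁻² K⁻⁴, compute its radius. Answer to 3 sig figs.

L = 4πR²σT⁴ ⇒ R = √(L/(4πσT⁴)).
σT⁴ = 2.78355×10¹⁰ W/m², so R = √(2.217×10³¹/(4π×2.78355×10¹⁰)) = 7.96×10⁹ m.

R ≈ 7.96×10⁹ m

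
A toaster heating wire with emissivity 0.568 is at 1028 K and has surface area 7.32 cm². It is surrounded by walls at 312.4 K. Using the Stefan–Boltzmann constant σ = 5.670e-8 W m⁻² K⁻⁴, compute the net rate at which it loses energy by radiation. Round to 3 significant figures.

Net loss ≈ 26.1 W

Area A = 7.32 cm² = 7.32×10⁻⁴ m².
Net radiated power P_net = εσA(T⁴ − T₀⁴) = 0.568×5.670×10⁻⁸×7.32×10⁻⁴×(1028⁴ − 312.4⁴).
T⁴ − T₀⁴ = 1.11679×10¹² − 9.52454×10⁹ = 1.10727×10¹² K⁴, so P_net = 26.1 W.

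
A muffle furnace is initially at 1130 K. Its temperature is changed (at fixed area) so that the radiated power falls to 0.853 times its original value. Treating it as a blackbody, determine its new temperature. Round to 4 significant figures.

T₂ ≈ 1086 K

P ∝ T⁴, so T₂/T₁ = (P₂/P₁)^(1/4) = (0.853)^(1/4) = 0.961031.
T₂ = 1130 × 0.961031 = 1086 K.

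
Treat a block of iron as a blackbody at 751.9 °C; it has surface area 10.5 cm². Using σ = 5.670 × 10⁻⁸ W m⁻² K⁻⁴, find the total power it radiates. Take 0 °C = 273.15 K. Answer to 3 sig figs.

P ≈ 65.7 W

T = 751.9 °C + 273.15 = 1025.05 K.
Area A = 10.5 cm² = 1.05×10⁻³ m².
P = σAT⁴ = 5.670×10⁻⁸ × 1.05×10⁻³ × (1025.05)⁴ = 65.7 W.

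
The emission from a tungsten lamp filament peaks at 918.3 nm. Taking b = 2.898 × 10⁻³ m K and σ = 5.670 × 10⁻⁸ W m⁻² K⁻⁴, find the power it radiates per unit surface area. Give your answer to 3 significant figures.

I ≈ 5.62×10⁶ W/m²

Wien's law: T = b/λ_max = 2.898×10⁻³/9.183×10⁻⁷ = 3155.83 K.
Then I = σT⁴ = 5.670×10⁻⁸×(3155.83)⁴ = 5.62×10⁶ W/m².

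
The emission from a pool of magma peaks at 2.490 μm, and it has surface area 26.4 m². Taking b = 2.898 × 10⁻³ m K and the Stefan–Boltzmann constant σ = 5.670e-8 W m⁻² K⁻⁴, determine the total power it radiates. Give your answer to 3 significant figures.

Wien's law: T = b/λ_max = 2.898×10⁻³/2.490×10⁻⁶ = 1163.86 K.
Area A = 26.4 m².
Then P = σAT⁴ = 5.670×10⁻⁸×26.4×(1163.86)⁴ = 2.75×10⁶ W.

P ≈ 2.75×10⁶ W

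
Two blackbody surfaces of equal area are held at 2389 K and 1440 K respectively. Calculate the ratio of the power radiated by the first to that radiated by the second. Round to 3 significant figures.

With equal areas, P₁/P₂ = (T₁/T₂)⁴ = (2389/1440)⁴ = 7.58.

P₁/P₂ ≈ 7.58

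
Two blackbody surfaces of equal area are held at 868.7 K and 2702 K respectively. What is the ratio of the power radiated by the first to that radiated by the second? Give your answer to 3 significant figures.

With equal areas, P₁/P₂ = (T₁/T₂)⁴ = (868.7/2702)⁴ = 0.0107.

P₁/P₂ ≈ 0.0107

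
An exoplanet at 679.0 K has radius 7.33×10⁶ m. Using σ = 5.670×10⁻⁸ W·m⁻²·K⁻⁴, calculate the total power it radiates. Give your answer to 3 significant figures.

Surface area A = 4πR² = 4π(7.33×10⁶ m)² = 6.75177×10¹⁴ m².
P = σAT⁴ = 5.670×10⁻⁸ × 6.75177×10¹⁴ × (679.0)⁴ = 8.14×10¹⁸ W.

P ≈ 8.14×10¹⁸ W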